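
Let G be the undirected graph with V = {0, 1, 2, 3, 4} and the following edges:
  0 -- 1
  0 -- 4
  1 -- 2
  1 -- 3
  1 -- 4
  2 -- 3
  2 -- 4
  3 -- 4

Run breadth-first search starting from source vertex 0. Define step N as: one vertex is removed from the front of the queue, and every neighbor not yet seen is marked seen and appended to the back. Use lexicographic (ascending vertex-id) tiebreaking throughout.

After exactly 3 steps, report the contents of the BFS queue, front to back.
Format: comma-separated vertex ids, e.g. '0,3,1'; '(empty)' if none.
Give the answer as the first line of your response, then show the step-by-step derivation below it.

2,3

step 1: dequeue 0; queue=[1,4]; order=0
step 2: dequeue 1; queue=[4,2,3]; order=0,1
step 3: dequeue 4; queue=[2,3]; order=0,1,4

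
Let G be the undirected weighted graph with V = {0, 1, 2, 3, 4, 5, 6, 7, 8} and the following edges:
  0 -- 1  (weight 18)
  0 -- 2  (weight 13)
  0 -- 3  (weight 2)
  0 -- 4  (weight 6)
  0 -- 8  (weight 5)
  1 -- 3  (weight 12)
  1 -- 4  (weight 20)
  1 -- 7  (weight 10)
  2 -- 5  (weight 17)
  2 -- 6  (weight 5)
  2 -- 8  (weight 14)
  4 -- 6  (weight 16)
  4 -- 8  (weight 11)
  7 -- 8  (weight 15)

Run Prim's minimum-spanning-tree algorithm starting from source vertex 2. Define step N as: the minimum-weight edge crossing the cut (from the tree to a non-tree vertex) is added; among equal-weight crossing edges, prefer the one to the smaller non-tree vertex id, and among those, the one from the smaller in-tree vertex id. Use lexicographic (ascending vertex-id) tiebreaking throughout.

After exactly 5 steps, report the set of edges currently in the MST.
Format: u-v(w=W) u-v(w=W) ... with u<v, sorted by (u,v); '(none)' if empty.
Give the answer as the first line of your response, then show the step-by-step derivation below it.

0-2(w=13) 0-3(w=2) 0-4(w=6) 0-8(w=5) 2-6(w=5)

step 1: add edge 2-6 (w=5); MST = {2-6(w=5)}
step 2: add edge 0-2 (w=13); MST = {0-2(w=13) 2-6(w=5)}
step 3: add edge 0-3 (w=2); MST = {0-2(w=13) 0-3(w=2) 2-6(w=5)}
step 4: add edge 0-8 (w=5); MST = {0-2(w=13) 0-3(w=2) 0-8(w=5) 2-6(w=5)}
step 5: add edge 0-4 (w=6); MST = {0-2(w=13) 0-3(w=2) 0-4(w=6) 0-8(w=5) 2-6(w=5)}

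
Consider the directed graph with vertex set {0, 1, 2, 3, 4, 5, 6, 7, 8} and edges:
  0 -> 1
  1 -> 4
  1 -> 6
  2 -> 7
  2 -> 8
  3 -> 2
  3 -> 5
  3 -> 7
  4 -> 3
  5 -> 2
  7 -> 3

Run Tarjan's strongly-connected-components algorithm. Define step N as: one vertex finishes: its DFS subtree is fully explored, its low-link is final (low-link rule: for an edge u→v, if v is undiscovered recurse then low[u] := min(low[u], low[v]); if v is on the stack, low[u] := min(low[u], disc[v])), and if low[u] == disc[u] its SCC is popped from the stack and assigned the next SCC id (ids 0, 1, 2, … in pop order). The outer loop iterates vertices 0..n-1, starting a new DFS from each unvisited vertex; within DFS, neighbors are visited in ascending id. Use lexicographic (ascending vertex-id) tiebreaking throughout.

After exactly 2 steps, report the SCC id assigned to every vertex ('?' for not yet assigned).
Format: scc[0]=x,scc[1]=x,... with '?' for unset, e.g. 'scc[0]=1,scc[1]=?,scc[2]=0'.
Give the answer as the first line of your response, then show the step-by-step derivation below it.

scc[0]=?,scc[1]=?,scc[2]=?,scc[3]=?,scc[4]=?,scc[5]=?,scc[6]=?,scc[7]=?,scc[8]=0

step 1: low=(low[0]=0,low[1]=1,low[2]=4,low[3]=3,low[4]=2,low[5]=?,low[6]=?,low[7]=3,low[8]=?); scc=(scc[0]=?,scc[1]=?,scc[2]=?,scc[3]=?,scc[4]=?,scc[5]=?,scc[6]=?,scc[7]=?,scc[8]=?)
step 2: low=(low[0]=0,low[1]=1,low[2]=3,low[3]=3,low[4]=2,low[5]=?,low[6]=?,low[7]=3,low[8]=6); scc=(scc[0]=?,scc[1]=?,scc[2]=?,scc[3]=?,scc[4]=?,scc[5]=?,scc[6]=?,scc[7]=?,scc[8]=0)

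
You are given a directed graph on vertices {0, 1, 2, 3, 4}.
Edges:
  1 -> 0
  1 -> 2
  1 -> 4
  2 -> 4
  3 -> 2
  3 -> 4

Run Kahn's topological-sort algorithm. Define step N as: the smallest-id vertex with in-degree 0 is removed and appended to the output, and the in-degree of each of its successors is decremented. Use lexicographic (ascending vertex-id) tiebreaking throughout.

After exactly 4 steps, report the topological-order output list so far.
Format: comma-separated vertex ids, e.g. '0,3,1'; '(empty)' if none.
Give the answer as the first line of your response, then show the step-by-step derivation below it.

1,0,3,2

step 1: output 1; order=[1]; indeg=(0,0,1,0,2)
step 2: output 0; order=[1,0]; indeg=(0,0,1,0,2)
step 3: output 3; order=[1,0,3]; indeg=(0,0,0,0,1)
step 4: output 2; order=[1,0,3,2]; indeg=(0,0,0,0,0)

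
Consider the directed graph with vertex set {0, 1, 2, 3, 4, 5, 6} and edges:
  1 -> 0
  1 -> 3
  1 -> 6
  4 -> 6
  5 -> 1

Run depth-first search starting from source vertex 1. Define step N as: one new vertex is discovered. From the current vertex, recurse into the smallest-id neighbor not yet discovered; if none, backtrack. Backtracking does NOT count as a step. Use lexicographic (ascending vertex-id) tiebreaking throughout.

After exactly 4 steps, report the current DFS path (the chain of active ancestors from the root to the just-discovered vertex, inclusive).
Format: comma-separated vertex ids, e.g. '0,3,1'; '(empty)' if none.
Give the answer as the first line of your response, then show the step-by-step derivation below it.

1,6

step 1: discover 1; path=1; order=1
step 2: discover 0; path=1>0; order=1,0
step 3: discover 3; path=1>3; order=1,0,3
step 4: discover 6; path=1>6; order=1,0,3,6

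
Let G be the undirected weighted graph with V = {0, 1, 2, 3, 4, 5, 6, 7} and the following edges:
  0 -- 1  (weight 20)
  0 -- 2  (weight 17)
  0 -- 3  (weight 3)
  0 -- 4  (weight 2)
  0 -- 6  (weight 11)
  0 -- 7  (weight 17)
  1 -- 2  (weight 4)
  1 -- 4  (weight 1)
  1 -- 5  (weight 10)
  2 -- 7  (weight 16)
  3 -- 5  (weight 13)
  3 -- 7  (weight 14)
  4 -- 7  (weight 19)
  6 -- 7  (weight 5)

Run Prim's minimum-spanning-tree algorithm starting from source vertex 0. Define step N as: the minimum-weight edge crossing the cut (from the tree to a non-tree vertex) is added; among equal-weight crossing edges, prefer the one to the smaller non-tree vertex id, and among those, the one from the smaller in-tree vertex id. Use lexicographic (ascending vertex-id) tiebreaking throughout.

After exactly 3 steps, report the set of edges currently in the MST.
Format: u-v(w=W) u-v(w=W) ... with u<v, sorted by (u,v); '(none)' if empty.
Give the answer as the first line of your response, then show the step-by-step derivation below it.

0-3(w=3) 0-4(w=2) 1-4(w=1)

step 1: add edge 0-4 (w=2); MST = {0-4(w=2)}
step 2: add edge 1-4 (w=1); MST = {0-4(w=2) 1-4(w=1)}
step 3: add edge 0-3 (w=3); MST = {0-3(w=3) 0-4(w=2) 1-4(w=1)}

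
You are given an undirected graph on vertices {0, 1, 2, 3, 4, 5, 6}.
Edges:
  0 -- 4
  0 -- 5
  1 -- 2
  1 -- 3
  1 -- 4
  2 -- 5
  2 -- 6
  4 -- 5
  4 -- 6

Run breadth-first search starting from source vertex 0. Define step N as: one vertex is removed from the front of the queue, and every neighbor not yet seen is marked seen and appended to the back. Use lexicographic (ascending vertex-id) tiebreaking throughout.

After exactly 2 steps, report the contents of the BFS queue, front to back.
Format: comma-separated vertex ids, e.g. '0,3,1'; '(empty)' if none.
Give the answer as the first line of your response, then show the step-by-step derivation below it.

5,1,6

step 1: dequeue 0; queue=[4,5]; order=0
step 2: dequeue 4; queue=[5,1,6]; order=0,4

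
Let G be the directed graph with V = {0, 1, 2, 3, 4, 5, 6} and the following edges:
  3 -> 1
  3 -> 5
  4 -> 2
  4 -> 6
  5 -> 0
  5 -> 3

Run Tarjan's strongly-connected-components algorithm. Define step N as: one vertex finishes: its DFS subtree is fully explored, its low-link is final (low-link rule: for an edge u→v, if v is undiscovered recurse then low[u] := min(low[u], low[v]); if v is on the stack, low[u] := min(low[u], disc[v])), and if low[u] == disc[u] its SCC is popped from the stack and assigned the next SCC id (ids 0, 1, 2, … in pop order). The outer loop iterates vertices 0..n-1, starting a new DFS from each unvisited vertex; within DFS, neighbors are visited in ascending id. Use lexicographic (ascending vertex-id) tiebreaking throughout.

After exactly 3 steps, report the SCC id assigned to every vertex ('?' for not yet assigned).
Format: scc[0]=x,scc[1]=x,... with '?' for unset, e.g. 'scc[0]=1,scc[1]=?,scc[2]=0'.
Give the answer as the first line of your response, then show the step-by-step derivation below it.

scc[0]=0,scc[1]=1,scc[2]=2,scc[3]=?,scc[4]=?,scc[5]=?,scc[6]=?

step 1: low=(low[0]=0,low[1]=?,low[2]=?,low[3]=?,low[4]=?,low[5]=?,low[6]=?); scc=(scc[0]=0,scc[1]=?,scc[2]=?,scc[3]=?,scc[4]=?,scc[5]=?,scc[6]=?)
step 2: low=(low[0]=0,low[1]=1,low[2]=?,low[3]=?,low[4]=?,low[5]=?,low[6]=?); scc=(scc[0]=0,scc[1]=1,scc[2]=?,scc[3]=?,scc[4]=?,scc[5]=?,scc[6]=?)
step 3: low=(low[0]=0,low[1]=1,low[2]=2,low[3]=?,low[4]=?,low[5]=?,low[6]=?); scc=(scc[0]=0,scc[1]=1,scc[2]=2,scc[3]=?,scc[4]=?,scc[5]=?,scc[6]=?)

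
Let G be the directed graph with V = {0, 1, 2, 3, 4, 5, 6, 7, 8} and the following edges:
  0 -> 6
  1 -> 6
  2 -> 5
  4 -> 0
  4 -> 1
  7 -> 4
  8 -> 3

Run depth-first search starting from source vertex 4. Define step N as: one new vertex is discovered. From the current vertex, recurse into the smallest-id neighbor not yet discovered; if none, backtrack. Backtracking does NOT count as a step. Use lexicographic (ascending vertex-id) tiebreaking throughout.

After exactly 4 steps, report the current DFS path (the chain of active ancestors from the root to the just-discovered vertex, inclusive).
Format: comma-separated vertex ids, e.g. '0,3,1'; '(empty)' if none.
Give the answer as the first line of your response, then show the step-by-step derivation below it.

4,1

step 1: discover 4; path=4; order=4
step 2: discover 0; path=4>0; order=4,0
step 3: discover 6; path=4>0>6; order=4,0,6
step 4: discover 1; path=4>1; order=4,0,6,1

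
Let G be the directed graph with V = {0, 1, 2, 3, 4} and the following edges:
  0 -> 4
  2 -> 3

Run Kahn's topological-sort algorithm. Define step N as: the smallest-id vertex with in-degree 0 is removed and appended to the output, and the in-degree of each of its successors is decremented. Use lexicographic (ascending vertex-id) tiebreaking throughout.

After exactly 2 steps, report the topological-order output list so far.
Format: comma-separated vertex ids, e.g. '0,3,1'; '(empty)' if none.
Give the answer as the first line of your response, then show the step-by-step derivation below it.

0,1

step 1: output 0; order=[0]; indeg=(0,0,0,1,0)
step 2: output 1; order=[0,1]; indeg=(0,0,0,1,0)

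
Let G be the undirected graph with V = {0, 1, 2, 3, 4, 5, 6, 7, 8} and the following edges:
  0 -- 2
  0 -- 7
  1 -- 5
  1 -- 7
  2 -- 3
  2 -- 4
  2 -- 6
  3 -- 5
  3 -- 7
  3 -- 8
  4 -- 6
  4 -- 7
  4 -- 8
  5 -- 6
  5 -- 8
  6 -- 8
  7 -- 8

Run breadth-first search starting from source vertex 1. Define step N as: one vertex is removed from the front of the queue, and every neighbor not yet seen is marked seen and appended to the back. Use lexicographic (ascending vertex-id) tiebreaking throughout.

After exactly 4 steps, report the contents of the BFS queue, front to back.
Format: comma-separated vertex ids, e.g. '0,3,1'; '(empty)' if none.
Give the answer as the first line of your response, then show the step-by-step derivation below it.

6,8,0,4,2

step 1: dequeue 1; queue=[5,7]; order=1
step 2: dequeue 5; queue=[7,3,6,8]; order=1,5
step 3: dequeue 7; queue=[3,6,8,0,4]; order=1,5,7
step 4: dequeue 3; queue=[6,8,0,4,2]; order=1,5,7,3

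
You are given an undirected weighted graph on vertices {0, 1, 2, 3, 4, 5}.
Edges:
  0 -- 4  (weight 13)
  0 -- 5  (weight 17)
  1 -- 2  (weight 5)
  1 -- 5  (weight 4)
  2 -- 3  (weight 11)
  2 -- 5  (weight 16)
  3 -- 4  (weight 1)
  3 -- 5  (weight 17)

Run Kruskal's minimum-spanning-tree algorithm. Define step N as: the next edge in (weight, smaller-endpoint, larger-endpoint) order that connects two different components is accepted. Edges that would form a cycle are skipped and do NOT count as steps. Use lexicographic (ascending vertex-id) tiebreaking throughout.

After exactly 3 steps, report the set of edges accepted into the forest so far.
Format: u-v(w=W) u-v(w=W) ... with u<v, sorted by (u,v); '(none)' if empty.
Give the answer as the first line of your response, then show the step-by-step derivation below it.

1-2(w=5) 1-5(w=4) 3-4(w=1)

step 1: add edge 3-4 (w=1); MST = {3-4(w=1)}
step 2: add edge 1-5 (w=4); MST = {1-5(w=4) 3-4(w=1)}
step 3: add edge 1-2 (w=5); MST = {1-2(w=5) 1-5(w=4) 3-4(w=1)}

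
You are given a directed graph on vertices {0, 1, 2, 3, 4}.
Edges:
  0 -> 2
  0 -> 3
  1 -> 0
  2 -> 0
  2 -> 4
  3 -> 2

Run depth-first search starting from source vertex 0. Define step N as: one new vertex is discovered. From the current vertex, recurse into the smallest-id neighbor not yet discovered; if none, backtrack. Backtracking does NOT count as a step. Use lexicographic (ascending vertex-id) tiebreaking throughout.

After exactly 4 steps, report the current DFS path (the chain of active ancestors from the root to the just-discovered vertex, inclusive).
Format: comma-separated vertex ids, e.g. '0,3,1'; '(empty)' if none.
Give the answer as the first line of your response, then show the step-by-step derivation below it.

0,3

step 1: discover 0; path=0; order=0
step 2: discover 2; path=0>2; order=0,2
step 3: discover 4; path=0>2>4; order=0,2,4
step 4: discover 3; path=0>3; order=0,2,4,3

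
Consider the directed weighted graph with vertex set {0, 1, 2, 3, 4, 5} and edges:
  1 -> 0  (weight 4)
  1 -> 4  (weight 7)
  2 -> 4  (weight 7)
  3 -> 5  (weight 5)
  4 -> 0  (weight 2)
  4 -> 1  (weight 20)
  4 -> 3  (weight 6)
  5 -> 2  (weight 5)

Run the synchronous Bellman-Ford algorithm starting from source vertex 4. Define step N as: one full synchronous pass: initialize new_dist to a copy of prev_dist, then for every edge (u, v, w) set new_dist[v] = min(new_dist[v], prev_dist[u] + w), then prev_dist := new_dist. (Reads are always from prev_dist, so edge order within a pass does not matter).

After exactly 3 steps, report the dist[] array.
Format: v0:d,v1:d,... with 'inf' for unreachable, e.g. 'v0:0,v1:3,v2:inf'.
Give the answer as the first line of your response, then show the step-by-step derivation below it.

v0:2,v1:20,v2:16,v3:6,v4:0,v5:11

step 1: dist = v0:2,v1:20,v2:inf,v3:6,v4:0,v5:inf
step 2: dist = v0:2,v1:20,v2:inf,v3:6,v4:0,v5:11
step 3: dist = v0:2,v1:20,v2:16,v3:6,v4:0,v5:11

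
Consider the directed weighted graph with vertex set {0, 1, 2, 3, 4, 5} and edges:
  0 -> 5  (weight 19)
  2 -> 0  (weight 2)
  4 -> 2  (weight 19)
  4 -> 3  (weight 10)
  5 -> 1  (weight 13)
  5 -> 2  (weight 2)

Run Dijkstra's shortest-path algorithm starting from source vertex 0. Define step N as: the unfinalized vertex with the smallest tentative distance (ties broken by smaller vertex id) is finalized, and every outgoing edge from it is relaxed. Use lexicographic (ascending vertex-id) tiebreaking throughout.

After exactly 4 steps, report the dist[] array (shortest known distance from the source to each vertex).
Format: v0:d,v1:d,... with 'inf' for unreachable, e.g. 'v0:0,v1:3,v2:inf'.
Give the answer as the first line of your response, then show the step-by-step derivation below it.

v0:0,v1:32,v2:21,v3:inf,v4:inf,v5:19

step 1: dist = v0:0,v1:inf,v2:inf,v3:inf,v4:inf,v5:19
step 2: dist = v0:0,v1:32,v2:21,v3:inf,v4:inf,v5:19
step 3: dist = v0:0,v1:32,v2:21,v3:inf,v4:inf,v5:19
step 4: dist = v0:0,v1:32,v2:21,v3:inf,v4:inf,v5:19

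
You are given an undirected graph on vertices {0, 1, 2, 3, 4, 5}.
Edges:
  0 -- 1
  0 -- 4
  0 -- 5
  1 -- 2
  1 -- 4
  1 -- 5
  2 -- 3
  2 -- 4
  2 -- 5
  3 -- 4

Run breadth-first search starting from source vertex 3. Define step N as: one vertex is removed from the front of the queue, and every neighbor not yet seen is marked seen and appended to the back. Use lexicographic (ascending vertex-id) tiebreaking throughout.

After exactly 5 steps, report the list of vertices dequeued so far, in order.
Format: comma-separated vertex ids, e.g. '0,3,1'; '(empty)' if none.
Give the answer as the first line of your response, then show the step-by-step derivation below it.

3,2,4,1,5

step 1: dequeue 3; queue=[2,4]; order=3
step 2: dequeue 2; queue=[4,1,5]; order=3,2
step 3: dequeue 4; queue=[1,5,0]; order=3,2,4
step 4: dequeue 1; queue=[5,0]; order=3,2,4,1
step 5: dequeue 5; queue=[0]; order=3,2,4,1,5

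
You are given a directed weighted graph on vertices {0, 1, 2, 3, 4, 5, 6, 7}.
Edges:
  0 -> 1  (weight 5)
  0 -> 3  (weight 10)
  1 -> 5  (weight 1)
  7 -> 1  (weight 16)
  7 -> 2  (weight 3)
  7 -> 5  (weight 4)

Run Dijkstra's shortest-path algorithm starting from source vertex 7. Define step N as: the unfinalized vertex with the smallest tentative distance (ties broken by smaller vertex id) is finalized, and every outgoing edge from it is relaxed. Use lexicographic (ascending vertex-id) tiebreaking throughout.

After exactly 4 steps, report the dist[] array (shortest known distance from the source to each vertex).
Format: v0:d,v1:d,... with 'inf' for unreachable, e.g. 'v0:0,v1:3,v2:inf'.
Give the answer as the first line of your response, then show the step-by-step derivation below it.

v0:inf,v1:16,v2:3,v3:inf,v4:inf,v5:4,v6:inf,v7:0

step 1: dist = v0:inf,v1:16,v2:3,v3:inf,v4:inf,v5:4,v6:inf,v7:0
step 2: dist = v0:inf,v1:16,v2:3,v3:inf,v4:inf,v5:4,v6:inf,v7:0
step 3: dist = v0:inf,v1:16,v2:3,v3:inf,v4:inf,v5:4,v6:inf,v7:0
step 4: dist = v0:inf,v1:16,v2:3,v3:inf,v4:inf,v5:4,v6:inf,v7:0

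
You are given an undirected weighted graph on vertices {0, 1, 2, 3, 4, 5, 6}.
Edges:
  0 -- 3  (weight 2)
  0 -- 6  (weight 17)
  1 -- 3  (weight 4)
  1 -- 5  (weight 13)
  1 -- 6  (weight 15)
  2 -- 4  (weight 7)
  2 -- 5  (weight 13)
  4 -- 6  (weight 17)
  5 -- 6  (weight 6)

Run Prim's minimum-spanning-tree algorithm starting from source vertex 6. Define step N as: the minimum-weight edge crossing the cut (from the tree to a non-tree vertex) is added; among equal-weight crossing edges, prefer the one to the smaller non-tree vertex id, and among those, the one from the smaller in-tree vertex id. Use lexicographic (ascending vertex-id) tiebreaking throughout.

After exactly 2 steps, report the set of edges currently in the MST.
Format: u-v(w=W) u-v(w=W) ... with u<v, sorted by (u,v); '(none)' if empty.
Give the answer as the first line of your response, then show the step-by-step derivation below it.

1-5(w=13) 5-6(w=6)

step 1: add edge 5-6 (w=6); MST = {5-6(w=6)}
step 2: add edge 1-5 (w=13); MST = {1-5(w=13) 5-6(w=6)}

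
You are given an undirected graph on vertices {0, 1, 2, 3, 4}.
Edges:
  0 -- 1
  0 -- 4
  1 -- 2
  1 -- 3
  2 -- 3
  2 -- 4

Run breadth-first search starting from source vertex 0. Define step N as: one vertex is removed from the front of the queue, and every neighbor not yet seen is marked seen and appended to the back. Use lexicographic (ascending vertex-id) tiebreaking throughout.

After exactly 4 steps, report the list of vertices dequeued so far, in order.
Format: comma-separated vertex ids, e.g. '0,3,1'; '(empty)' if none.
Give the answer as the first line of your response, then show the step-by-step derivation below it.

0,1,4,2

step 1: dequeue 0; queue=[1,4]; order=0
step 2: dequeue 1; queue=[4,2,3]; order=0,1
step 3: dequeue 4; queue=[2,3]; order=0,1,4
step 4: dequeue 2; queue=[3]; order=0,1,4,2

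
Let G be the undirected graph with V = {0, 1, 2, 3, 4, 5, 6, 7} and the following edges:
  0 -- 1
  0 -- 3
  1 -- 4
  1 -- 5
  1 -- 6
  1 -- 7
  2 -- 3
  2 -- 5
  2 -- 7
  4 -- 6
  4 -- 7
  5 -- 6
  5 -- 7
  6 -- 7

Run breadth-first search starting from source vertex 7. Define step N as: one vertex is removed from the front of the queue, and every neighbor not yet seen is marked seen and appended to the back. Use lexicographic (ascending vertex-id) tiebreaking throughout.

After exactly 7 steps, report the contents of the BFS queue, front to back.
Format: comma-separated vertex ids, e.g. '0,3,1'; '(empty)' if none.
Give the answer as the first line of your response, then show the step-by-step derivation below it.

3

step 1: dequeue 7; queue=[1,2,4,5,6]; order=7
step 2: dequeue 1; queue=[2,4,5,6,0]; order=7,1
step 3: dequeue 2; queue=[4,5,6,0,3]; order=7,1,2
step 4: dequeue 4; queue=[5,6,0,3]; order=7,1,2,4
step 5: dequeue 5; queue=[6,0,3]; order=7,1,2,4,5
step 6: dequeue 6; queue=[0,3]; order=7,1,2,4,5,6
step 7: dequeue 0; queue=[3]; order=7,1,2,4,5,6,0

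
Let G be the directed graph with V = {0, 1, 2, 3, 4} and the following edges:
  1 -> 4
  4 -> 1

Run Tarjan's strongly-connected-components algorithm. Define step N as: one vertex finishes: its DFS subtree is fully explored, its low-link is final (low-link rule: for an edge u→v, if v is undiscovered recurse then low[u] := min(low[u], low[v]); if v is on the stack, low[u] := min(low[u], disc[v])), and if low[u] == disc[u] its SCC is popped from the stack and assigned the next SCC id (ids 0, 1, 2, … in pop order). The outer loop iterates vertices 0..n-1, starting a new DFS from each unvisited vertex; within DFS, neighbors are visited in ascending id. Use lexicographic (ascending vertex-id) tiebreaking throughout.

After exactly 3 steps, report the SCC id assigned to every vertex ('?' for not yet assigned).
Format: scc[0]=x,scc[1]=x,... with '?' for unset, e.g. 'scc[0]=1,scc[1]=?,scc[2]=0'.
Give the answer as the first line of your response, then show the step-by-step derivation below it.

scc[0]=0,scc[1]=1,scc[2]=?,scc[3]=?,scc[4]=1

step 1: low=(low[0]=0,low[1]=?,low[2]=?,low[3]=?,low[4]=?); scc=(scc[0]=0,scc[1]=?,scc[2]=?,scc[3]=?,scc[4]=?)
step 2: low=(low[0]=0,low[1]=1,low[2]=?,low[3]=?,low[4]=1); scc=(scc[0]=0,scc[1]=?,scc[2]=?,scc[3]=?,scc[4]=?)
step 3: low=(low[0]=0,low[1]=1,low[2]=?,low[3]=?,low[4]=1); scc=(scc[0]=0,scc[1]=1,scc[2]=?,scc[3]=?,scc[4]=1)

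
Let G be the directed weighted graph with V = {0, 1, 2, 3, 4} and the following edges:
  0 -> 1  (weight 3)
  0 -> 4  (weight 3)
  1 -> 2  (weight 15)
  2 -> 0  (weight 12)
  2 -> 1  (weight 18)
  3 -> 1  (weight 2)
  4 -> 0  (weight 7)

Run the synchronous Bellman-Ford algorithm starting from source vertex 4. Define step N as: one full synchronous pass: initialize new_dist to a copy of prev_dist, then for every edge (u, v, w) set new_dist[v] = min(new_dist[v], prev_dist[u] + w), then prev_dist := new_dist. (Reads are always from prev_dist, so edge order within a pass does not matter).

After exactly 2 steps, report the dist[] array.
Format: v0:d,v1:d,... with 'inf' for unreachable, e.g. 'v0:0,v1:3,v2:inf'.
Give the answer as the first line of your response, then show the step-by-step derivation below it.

v0:7,v1:10,v2:inf,v3:inf,v4:0

step 1: dist = v0:7,v1:inf,v2:inf,v3:inf,v4:0
step 2: dist = v0:7,v1:10,v2:inf,v3:inf,v4:0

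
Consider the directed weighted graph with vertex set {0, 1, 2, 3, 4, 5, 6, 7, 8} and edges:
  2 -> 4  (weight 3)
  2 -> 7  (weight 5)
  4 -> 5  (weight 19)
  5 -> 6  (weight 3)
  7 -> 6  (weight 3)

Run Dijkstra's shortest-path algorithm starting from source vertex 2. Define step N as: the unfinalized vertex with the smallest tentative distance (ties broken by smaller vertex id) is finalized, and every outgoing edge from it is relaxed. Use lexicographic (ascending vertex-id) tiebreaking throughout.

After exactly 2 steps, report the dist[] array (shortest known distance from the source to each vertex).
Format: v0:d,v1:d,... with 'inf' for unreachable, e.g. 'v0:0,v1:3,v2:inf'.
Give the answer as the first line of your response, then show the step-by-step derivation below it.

v0:inf,v1:inf,v2:0,v3:inf,v4:3,v5:22,v6:inf,v7:5,v8:inf

step 1: dist = v0:inf,v1:inf,v2:0,v3:inf,v4:3,v5:inf,v6:inf,v7:5,v8:inf
step 2: dist = v0:inf,v1:inf,v2:0,v3:inf,v4:3,v5:22,v6:inf,v7:5,v8:inf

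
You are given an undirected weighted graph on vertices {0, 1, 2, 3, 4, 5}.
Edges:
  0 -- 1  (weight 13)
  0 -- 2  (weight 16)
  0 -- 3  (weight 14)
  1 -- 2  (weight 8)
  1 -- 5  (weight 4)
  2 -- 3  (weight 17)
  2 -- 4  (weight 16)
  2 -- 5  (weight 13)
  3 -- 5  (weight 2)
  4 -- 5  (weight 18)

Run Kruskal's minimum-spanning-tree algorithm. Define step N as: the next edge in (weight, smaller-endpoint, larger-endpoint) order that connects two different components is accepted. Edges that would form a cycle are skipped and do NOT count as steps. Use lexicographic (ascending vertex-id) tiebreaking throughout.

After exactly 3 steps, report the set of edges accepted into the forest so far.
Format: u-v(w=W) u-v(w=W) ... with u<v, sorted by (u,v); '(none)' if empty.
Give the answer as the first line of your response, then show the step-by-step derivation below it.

1-2(w=8) 1-5(w=4) 3-5(w=2)

step 1: add edge 3-5 (w=2); MST = {3-5(w=2)}
step 2: add edge 1-5 (w=4); MST = {1-5(w=4) 3-5(w=2)}
step 3: add edge 1-2 (w=8); MST = {1-2(w=8) 1-5(w=4) 3-5(w=2)}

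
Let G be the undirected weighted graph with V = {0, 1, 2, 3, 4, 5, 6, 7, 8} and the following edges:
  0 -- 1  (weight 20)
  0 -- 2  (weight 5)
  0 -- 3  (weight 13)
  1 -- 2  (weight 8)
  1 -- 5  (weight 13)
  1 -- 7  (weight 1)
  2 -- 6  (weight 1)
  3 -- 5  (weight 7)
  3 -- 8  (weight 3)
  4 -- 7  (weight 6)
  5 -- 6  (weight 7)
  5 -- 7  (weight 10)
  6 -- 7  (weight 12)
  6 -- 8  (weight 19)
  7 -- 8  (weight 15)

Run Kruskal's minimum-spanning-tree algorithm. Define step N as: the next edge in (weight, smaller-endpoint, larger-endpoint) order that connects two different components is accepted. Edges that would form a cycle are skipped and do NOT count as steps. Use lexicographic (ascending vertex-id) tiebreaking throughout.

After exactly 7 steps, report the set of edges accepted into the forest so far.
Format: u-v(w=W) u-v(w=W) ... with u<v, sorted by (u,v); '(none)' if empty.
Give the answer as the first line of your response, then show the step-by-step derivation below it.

0-2(w=5) 1-7(w=1) 2-6(w=1) 3-5(w=7) 3-8(w=3) 4-7(w=6) 5-6(w=7)

step 1: add edge 1-7 (w=1); MST = {1-7(w=1)}
step 2: add edge 2-6 (w=1); MST = {1-7(w=1) 2-6(w=1)}
step 3: add edge 3-8 (w=3); MST = {1-7(w=1) 2-6(w=1) 3-8(w=3)}
step 4: add edge 0-2 (w=5); MST = {0-2(w=5) 1-7(w=1) 2-6(w=1) 3-8(w=3)}
step 5: add edge 4-7 (w=6); MST = {0-2(w=5) 1-7(w=1) 2-6(w=1) 3-8(w=3) 4-7(w=6)}
step 6: add edge 3-5 (w=7); MST = {0-2(w=5) 1-7(w=1) 2-6(w=1) 3-5(w=7) 3-8(w=3) 4-7(w=6)}
step 7: add edge 5-6 (w=7); MST = {0-2(w=5) 1-7(w=1) 2-6(w=1) 3-5(w=7) 3-8(w=3) 4-7(w=6) 5-6(w=7)}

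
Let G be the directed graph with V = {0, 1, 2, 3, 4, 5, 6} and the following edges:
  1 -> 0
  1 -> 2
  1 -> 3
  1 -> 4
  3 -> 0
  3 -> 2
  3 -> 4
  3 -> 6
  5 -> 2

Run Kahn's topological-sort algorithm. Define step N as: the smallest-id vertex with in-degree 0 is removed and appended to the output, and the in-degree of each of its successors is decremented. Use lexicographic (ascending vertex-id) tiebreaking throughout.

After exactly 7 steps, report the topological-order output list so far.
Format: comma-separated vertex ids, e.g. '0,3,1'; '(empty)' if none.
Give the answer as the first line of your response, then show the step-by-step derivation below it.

1,3,0,4,5,2,6

step 1: output 1; order=[1]; indeg=(1,0,2,0,1,0,1)
step 2: output 3; order=[1,3]; indeg=(0,0,1,0,0,0,0)
step 3: output 0; order=[1,3,0]; indeg=(0,0,1,0,0,0,0)
step 4: output 4; order=[1,3,0,4]; indeg=(0,0,1,0,0,0,0)
step 5: output 5; order=[1,3,0,4,5]; indeg=(0,0,0,0,0,0,0)
step 6: output 2; order=[1,3,0,4,5,2]; indeg=(0,0,0,0,0,0,0)
step 7: output 6; order=[1,3,0,4,5,2,6]; indeg=(0,0,0,0,0,0,0)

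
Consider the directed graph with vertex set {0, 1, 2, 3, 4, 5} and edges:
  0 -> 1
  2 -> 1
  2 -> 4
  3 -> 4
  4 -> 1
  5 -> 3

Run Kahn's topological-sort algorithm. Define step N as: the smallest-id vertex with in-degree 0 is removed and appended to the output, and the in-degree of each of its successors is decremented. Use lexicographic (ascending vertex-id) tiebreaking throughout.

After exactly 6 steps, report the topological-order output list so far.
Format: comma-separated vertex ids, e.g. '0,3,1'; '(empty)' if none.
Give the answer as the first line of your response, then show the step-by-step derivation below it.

0,2,5,3,4,1

step 1: output 0; order=[0]; indeg=(0,2,0,1,2,0)
step 2: output 2; order=[0,2]; indeg=(0,1,0,1,1,0)
step 3: output 5; order=[0,2,5]; indeg=(0,1,0,0,1,0)
step 4: output 3; order=[0,2,5,3]; indeg=(0,1,0,0,0,0)
step 5: output 4; order=[0,2,5,3,4]; indeg=(0,0,0,0,0,0)
step 6: output 1; order=[0,2,5,3,4,1]; indeg=(0,0,0,0,0,0)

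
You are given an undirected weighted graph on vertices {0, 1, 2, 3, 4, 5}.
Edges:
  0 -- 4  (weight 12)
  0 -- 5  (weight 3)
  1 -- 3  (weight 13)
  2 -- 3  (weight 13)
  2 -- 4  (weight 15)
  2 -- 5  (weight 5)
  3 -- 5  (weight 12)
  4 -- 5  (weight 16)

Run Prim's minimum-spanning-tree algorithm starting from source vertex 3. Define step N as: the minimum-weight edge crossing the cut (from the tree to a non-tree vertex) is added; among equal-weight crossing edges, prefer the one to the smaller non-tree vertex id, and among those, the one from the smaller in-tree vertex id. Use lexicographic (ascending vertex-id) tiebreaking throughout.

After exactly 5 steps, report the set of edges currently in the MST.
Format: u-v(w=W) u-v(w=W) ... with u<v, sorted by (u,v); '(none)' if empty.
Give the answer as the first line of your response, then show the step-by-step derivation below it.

0-4(w=12) 0-5(w=3) 1-3(w=13) 2-5(w=5) 3-5(w=12)

step 1: add edge 3-5 (w=12); MST = {3-5(w=12)}
step 2: add edge 0-5 (w=3); MST = {0-5(w=3) 3-5(w=12)}
step 3: add edge 2-5 (w=5); MST = {0-5(w=3) 2-5(w=5) 3-5(w=12)}
step 4: add edge 0-4 (w=12); MST = {0-4(w=12) 0-5(w=3) 2-5(w=5) 3-5(w=12)}
step 5: add edge 1-3 (w=13); MST = {0-4(w=12) 0-5(w=3) 1-3(w=13) 2-5(w=5) 3-5(w=12)}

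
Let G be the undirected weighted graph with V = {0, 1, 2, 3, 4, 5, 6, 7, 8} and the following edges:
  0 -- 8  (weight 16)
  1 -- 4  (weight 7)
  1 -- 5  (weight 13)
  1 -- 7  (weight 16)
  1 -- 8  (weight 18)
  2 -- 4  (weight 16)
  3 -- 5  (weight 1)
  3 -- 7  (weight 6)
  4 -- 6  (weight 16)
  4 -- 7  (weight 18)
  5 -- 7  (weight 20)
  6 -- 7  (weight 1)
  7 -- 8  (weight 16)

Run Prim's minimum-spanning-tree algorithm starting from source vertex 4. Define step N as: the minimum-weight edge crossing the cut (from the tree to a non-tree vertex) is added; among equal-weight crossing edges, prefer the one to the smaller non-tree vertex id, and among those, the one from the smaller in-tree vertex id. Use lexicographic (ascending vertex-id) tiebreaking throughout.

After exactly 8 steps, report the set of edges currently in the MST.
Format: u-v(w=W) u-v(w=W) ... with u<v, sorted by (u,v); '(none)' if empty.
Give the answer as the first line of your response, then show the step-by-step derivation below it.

0-8(w=16) 1-4(w=7) 1-5(w=13) 2-4(w=16) 3-5(w=1) 3-7(w=6) 6-7(w=1) 7-8(w=16)

step 1: add edge 1-4 (w=7); MST = {1-4(w=7)}
step 2: add edge 1-5 (w=13); MST = {1-4(w=7) 1-5(w=13)}
step 3: add edge 3-5 (w=1); MST = {1-4(w=7) 1-5(w=13) 3-5(w=1)}
step 4: add edge 3-7 (w=6); MST = {1-4(w=7) 1-5(w=13) 3-5(w=1) 3-7(w=6)}
step 5: add edge 6-7 (w=1); MST = {1-4(w=7) 1-5(w=13) 3-5(w=1) 3-7(w=6) 6-7(w=1)}
step 6: add edge 2-4 (w=16); MST = {1-4(w=7) 1-5(w=13) 2-4(w=16) 3-5(w=1) 3-7(w=6) 6-7(w=1)}
step 7: add edge 7-8 (w=16); MST = {1-4(w=7) 1-5(w=13) 2-4(w=16) 3-5(w=1) 3-7(w=6) 6-7(w=1) 7-8(w=16)}
step 8: add edge 0-8 (w=16); MST = {0-8(w=16) 1-4(w=7) 1-5(w=13) 2-4(w=16) 3-5(w=1) 3-7(w=6) 6-7(w=1) 7-8(w=16)}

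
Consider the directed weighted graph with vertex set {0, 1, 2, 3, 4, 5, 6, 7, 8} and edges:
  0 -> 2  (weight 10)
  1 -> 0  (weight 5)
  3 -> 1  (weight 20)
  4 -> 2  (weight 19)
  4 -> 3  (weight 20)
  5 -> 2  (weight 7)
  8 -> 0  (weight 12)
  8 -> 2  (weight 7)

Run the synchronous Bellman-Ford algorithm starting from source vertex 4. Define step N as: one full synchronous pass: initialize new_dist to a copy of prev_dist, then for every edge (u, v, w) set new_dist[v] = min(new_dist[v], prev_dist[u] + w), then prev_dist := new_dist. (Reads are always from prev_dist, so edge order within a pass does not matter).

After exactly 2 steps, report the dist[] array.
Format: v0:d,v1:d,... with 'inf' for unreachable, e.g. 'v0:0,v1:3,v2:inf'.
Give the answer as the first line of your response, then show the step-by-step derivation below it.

v0:inf,v1:40,v2:19,v3:20,v4:0,v5:inf,v6:inf,v7:inf,v8:inf

step 1: dist = v0:inf,v1:inf,v2:19,v3:20,v4:0,v5:inf,v6:inf,v7:inf,v8:inf
step 2: dist = v0:inf,v1:40,v2:19,v3:20,v4:0,v5:inf,v6:inf,v7:inf,v8:inf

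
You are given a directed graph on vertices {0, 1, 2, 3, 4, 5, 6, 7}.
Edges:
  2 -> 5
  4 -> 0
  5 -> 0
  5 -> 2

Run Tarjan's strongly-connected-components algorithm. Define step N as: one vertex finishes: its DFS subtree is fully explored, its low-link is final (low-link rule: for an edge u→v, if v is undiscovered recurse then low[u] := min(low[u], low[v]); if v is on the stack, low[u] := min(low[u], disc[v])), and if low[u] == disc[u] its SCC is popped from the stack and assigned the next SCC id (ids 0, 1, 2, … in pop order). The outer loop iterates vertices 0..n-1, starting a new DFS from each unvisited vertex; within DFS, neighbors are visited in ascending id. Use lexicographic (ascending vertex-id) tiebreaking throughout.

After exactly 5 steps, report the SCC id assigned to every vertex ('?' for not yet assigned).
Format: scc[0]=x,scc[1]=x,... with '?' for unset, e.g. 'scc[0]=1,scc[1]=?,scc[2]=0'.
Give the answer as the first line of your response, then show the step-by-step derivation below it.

scc[0]=0,scc[1]=1,scc[2]=2,scc[3]=3,scc[4]=?,scc[5]=2,scc[6]=?,scc[7]=?

step 1: low=(low[0]=0,low[1]=?,low[2]=?,low[3]=?,low[4]=?,low[5]=?,low[6]=?,low[7]=?); scc=(scc[0]=0,scc[1]=?,scc[2]=?,scc[3]=?,scc[4]=?,scc[5]=?,scc[6]=?,scc[7]=?)
step 2: low=(low[0]=0,low[1]=1,low[2]=?,low[3]=?,low[4]=?,low[5]=?,low[6]=?,low[7]=?); scc=(scc[0]=0,scc[1]=1,scc[2]=?,scc[3]=?,scc[4]=?,scc[5]=?,scc[6]=?,scc[7]=?)
step 3: low=(low[0]=0,low[1]=1,low[2]=2,low[3]=?,low[4]=?,low[5]=2,low[6]=?,low[7]=?); scc=(scc[0]=0,scc[1]=1,scc[2]=?,scc[3]=?,scc[4]=?,scc[5]=?,scc[6]=?,scc[7]=?)
step 4: low=(low[0]=0,low[1]=1,low[2]=2,low[3]=?,low[4]=?,low[5]=2,low[6]=?,low[7]=?); scc=(scc[0]=0,scc[1]=1,scc[2]=2,scc[3]=?,scc[4]=?,scc[5]=2,scc[6]=?,scc[7]=?)
step 5: low=(low[0]=0,low[1]=1,low[2]=2,low[3]=4,low[4]=?,low[5]=2,low[6]=?,low[7]=?); scc=(scc[0]=0,scc[1]=1,scc[2]=2,scc[3]=3,scc[4]=?,scc[5]=2,scc[6]=?,scc[7]=?)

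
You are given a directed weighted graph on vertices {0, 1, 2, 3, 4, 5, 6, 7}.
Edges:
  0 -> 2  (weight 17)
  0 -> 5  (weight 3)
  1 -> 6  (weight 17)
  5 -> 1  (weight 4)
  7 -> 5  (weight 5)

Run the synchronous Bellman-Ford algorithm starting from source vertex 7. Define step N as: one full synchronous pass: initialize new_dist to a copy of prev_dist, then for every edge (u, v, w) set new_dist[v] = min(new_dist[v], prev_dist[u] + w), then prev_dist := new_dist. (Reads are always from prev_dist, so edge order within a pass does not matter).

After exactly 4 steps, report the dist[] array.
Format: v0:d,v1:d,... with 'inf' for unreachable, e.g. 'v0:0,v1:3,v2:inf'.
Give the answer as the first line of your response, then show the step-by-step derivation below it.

v0:inf,v1:9,v2:inf,v3:inf,v4:inf,v5:5,v6:26,v7:0

step 1: dist = v0:inf,v1:inf,v2:inf,v3:inf,v4:inf,v5:5,v6:inf,v7:0
step 2: dist = v0:inf,v1:9,v2:inf,v3:inf,v4:inf,v5:5,v6:inf,v7:0
step 3: dist = v0:inf,v1:9,v2:inf,v3:inf,v4:inf,v5:5,v6:26,v7:0
step 4: dist = v0:inf,v1:9,v2:inf,v3:inf,v4:inf,v5:5,v6:26,v7:0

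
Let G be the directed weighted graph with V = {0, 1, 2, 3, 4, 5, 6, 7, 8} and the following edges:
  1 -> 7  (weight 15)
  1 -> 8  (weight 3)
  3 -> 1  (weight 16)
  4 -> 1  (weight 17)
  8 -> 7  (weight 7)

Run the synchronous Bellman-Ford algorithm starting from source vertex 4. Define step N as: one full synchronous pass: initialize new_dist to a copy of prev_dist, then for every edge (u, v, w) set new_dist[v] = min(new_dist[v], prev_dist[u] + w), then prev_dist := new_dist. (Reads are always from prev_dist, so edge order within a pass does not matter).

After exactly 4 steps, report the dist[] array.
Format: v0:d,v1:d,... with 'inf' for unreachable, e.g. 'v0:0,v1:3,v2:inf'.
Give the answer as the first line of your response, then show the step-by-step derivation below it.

v0:inf,v1:17,v2:inf,v3:inf,v4:0,v5:inf,v6:inf,v7:27,v8:20

step 1: dist = v0:inf,v1:17,v2:inf,v3:inf,v4:0,v5:inf,v6:inf,v7:inf,v8:inf
step 2: dist = v0:inf,v1:17,v2:inf,v3:inf,v4:0,v5:inf,v6:inf,v7:32,v8:20
step 3: dist = v0:inf,v1:17,v2:inf,v3:inf,v4:0,v5:inf,v6:inf,v7:27,v8:20
step 4: dist = v0:inf,v1:17,v2:inf,v3:inf,v4:0,v5:inf,v6:inf,v7:27,v8:20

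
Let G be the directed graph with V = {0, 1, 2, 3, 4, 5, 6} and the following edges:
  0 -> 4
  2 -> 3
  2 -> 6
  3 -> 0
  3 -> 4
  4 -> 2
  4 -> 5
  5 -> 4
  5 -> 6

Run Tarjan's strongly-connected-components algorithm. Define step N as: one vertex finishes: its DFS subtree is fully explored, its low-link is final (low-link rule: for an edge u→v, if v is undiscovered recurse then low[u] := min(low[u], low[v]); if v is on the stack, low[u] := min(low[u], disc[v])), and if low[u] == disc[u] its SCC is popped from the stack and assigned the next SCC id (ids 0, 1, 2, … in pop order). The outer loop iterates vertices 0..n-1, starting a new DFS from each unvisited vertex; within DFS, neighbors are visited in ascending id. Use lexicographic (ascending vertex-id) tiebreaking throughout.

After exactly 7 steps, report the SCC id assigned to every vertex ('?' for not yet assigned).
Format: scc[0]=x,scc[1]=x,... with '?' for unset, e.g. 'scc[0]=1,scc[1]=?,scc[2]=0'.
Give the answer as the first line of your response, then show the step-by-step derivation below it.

scc[0]=1,scc[1]=2,scc[2]=1,scc[3]=1,scc[4]=1,scc[5]=1,scc[6]=0

step 1: low=(low[0]=0,low[1]=?,low[2]=2,low[3]=0,low[4]=1,low[5]=?,low[6]=?); scc=(scc[0]=?,scc[1]=?,scc[2]=?,scc[3]=?,scc[4]=?,scc[5]=?,scc[6]=?)
step 2: low=(low[0]=0,low[1]=?,low[2]=0,low[3]=0,low[4]=1,low[5]=?,low[6]=4); scc=(scc[0]=?,scc[1]=?,scc[2]=?,scc[3]=?,scc[4]=?,scc[5]=?,scc[6]=0)
step 3: low=(low[0]=0,low[1]=?,low[2]=0,low[3]=0,low[4]=1,low[5]=?,low[6]=4); scc=(scc[0]=?,scc[1]=?,scc[2]=?,scc[3]=?,scc[4]=?,scc[5]=?,scc[6]=0)
step 4: low=(low[0]=0,low[1]=?,low[2]=0,low[3]=0,low[4]=0,low[5]=1,low[6]=4); scc=(scc[0]=?,scc[1]=?,scc[2]=?,scc[3]=?,scc[4]=?,scc[5]=?,scc[6]=0)
step 5: low=(low[0]=0,low[1]=?,low[2]=0,low[3]=0,low[4]=0,low[5]=1,low[6]=4); scc=(scc[0]=?,scc[1]=?,scc[2]=?,scc[3]=?,scc[4]=?,scc[5]=?,scc[6]=0)
step 6: low=(low[0]=0,low[1]=?,low[2]=0,low[3]=0,low[4]=0,low[5]=1,low[6]=4); scc=(scc[0]=1,scc[1]=?,scc[2]=1,scc[3]=1,scc[4]=1,scc[5]=1,scc[6]=0)
step 7: low=(low[0]=0,low[1]=6,low[2]=0,low[3]=0,low[4]=0,low[5]=1,low[6]=4); scc=(scc[0]=1,scc[1]=2,scc[2]=1,scc[3]=1,scc[4]=1,scc[5]=1,scc[6]=0)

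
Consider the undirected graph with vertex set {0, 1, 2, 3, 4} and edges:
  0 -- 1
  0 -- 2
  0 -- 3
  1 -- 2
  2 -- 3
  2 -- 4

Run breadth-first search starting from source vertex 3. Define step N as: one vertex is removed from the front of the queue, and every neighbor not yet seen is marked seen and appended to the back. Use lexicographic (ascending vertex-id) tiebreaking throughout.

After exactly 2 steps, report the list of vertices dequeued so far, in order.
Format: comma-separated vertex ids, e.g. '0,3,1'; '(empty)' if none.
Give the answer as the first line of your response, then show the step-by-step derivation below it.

3,0

step 1: dequeue 3; queue=[0,2]; order=3
step 2: dequeue 0; queue=[2,1]; order=3,0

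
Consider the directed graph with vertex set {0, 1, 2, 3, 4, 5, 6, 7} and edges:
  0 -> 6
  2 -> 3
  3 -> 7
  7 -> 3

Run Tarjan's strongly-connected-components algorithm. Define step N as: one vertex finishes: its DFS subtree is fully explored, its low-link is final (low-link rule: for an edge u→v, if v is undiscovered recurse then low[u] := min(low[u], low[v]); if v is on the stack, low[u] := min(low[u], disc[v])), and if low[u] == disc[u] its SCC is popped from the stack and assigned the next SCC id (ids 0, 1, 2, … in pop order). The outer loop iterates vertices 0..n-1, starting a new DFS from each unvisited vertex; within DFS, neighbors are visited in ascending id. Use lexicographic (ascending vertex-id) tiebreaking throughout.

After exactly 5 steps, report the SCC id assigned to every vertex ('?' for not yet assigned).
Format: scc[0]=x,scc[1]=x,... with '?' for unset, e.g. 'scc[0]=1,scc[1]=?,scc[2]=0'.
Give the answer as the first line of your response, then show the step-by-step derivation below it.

scc[0]=1,scc[1]=2,scc[2]=?,scc[3]=3,scc[4]=?,scc[5]=?,scc[6]=0,scc[7]=3

step 1: low=(low[0]=0,low[1]=?,low[2]=?,low[3]=?,low[4]=?,low[5]=?,low[6]=1,low[7]=?); scc=(scc[0]=?,scc[1]=?,scc[2]=?,scc[3]=?,scc[4]=?,scc[5]=?,scc[6]=0,scc[7]=?)
step 2: low=(low[0]=0,low[1]=?,low[2]=?,low[3]=?,low[4]=?,low[5]=?,low[6]=1,low[7]=?); scc=(scc[0]=1,scc[1]=?,scc[2]=?,scc[3]=?,scc[4]=?,scc[5]=?,scc[6]=0,scc[7]=?)
step 3: low=(low[0]=0,low[1]=2,low[2]=?,low[3]=?,low[4]=?,low[5]=?,low[6]=1,low[7]=?); scc=(scc[0]=1,scc[1]=2,scc[2]=?,scc[3]=?,scc[4]=?,scc[5]=?,scc[6]=0,scc[7]=?)
step 4: low=(low[0]=0,low[1]=2,low[2]=3,low[3]=4,low[4]=?,low[5]=?,low[6]=1,low[7]=4); scc=(scc[0]=1,scc[1]=2,scc[2]=?,scc[3]=?,scc[4]=?,scc[5]=?,scc[6]=0,scc[7]=?)
step 5: low=(low[0]=0,low[1]=2,low[2]=3,low[3]=4,low[4]=?,low[5]=?,low[6]=1,low[7]=4); scc=(scc[0]=1,scc[1]=2,scc[2]=?,scc[3]=3,scc[4]=?,scc[5]=?,scc[6]=0,scc[7]=3)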